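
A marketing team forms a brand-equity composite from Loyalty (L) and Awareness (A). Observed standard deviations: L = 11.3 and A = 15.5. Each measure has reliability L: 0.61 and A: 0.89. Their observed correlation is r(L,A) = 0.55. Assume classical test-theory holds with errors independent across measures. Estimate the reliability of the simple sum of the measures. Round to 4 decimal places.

0.8640

Var(L+A) = 11.3² + 15.5² + 2·[11.3·15.5·0.55] = 367.94 + 192.665 = 560.605.
Under uncorrelated errors the observed covariances equal the true-score covariances, so only the own-variance terms attenuate.
True-score variance = [11.3²·0.61 + 15.5²·0.89] + 192.665 = 291.713 + 192.665 = 484.378.
Reliability = 484.378 / 560.605 = 0.8640.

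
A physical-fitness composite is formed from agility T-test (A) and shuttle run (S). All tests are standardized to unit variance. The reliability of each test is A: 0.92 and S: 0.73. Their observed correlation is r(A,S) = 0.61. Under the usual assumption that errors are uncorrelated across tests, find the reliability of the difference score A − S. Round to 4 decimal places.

0.5513

Var(A−S) = 1 + 1 − 2·0.61 = 2 − 1.22 = 0.78.
With uncorrelated errors the cross-covariances are all true-score covariance, so they carry over unchanged; only the diagonal terms shrink to ρᵢσᵢ².
True-score variance = [0.92 + 0.73] − 1.22 = 1.65 − 1.22 = 0.43.
Reliability = 0.43 / 0.78 = 0.5513.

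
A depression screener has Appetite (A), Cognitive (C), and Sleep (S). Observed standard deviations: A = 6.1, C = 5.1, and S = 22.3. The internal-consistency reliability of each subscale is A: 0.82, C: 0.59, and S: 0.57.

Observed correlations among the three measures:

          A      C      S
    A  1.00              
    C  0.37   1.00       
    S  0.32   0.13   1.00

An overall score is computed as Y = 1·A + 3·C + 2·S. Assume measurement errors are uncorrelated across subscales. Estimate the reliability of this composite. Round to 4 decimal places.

Var(Y) = 6.1² + 3²·5.1² + 2²·22.3² + 2·[3·6.1·5.1·0.37 + 2·6.1·22.3·0.32 + 6·5.1·22.3·0.13] = 2260.46 + 420.601 = 2681.06.
Under uncorrelated errors the observed covariances equal the true-score covariances, so only the own-variance terms attenuate.
True-score variance = [6.1²·0.82 + 3²·5.1²·0.59 + 2²·22.3²·0.57] + 420.601 = 1302.45 + 420.601 = 1723.05.
Reliability = 1723.05 / 2681.06 = 0.6427.

0.6427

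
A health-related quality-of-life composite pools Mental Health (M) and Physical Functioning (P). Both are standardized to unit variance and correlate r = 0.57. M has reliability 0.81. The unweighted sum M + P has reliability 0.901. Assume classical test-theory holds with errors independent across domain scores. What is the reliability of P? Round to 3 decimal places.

0.879

Var(M+P) = 2 + 2·0.57 = 3.140.
True-score variance = ρ_M + ρ_P + 2·0.57, so 0.901 = (0.81 + ρ_P + 1.14) / 3.140.
ρ_P = 0.901·3.140 − 0.81 − 1.14 = 0.879.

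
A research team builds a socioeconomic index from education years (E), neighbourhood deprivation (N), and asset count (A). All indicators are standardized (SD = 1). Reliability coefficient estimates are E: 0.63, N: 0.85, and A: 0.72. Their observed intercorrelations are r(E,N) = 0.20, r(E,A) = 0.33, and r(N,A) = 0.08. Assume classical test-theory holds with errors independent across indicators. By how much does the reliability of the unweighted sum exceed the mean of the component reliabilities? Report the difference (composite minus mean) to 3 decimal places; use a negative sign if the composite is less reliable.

Var(sum) = 3 + 1.22 = 4.22; true-score variance = 2.2 + 1.22 = 3.42; composite reliability = 0.8104.
Mean component reliability = 0.7333.
Difference = 0.8104 − 0.7333 = 0.077.

0.077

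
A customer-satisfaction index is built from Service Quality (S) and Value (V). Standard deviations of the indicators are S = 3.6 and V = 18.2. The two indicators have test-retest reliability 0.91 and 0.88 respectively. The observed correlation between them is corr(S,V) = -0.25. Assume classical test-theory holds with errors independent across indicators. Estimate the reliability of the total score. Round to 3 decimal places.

Var(S+V) = 3.6² + 18.2² + 2·[3.6·18.2·(-0.25)] = 344.2 − 32.76 = 311.44.
With uncorrelated errors the cross-covariances are all true-score covariance, so they carry over unchanged; only the diagonal terms shrink to ρᵢσᵢ².
True-score variance = [3.6²·0.91 + 18.2²·0.88] − 32.76 = 303.285 − 32.76 = 270.525.
Reliability = 270.525 / 311.44 = 0.869.

0.869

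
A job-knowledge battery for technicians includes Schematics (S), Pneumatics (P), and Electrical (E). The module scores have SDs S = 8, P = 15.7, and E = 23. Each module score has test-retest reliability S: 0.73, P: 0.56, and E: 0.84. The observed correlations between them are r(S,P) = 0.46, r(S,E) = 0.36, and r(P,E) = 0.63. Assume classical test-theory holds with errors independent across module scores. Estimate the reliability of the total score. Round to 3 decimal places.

Var(S+P+E) = 8² + 15.7² + 23² + 2·[8·15.7·0.46 + 8·23·0.36 + 15.7·23·0.63] = 839.49 + 703.018 = 1542.51.
Under uncorrelated errors the observed covariances equal the true-score covariances, so only the own-variance terms attenuate.
True-score variance = [8²·0.73 + 15.7²·0.56 + 23²·0.84] + 703.018 = 629.114 + 703.018 = 1332.13.
Reliability = 1332.13 / 1542.51 = 0.864.

0.864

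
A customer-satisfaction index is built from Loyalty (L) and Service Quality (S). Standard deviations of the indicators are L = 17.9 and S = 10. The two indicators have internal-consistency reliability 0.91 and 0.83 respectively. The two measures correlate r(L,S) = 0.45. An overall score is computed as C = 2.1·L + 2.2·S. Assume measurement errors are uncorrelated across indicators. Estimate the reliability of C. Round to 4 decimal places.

Var(C) = 2.1²·17.9² + 2.2²·10² + 2·[4.62·17.9·10·0.45] = 1897.01 + 744.282 = 2641.29.
Under uncorrelated errors the observed covariances equal the true-score covariances, so only the own-variance terms attenuate.
True-score variance = [2.1²·17.9²·0.91 + 2.2²·10²·0.83] + 744.282 = 1687.56 + 744.282 = 2431.84.
Reliability = 2431.84 / 2641.29 = 0.9207.

0.9207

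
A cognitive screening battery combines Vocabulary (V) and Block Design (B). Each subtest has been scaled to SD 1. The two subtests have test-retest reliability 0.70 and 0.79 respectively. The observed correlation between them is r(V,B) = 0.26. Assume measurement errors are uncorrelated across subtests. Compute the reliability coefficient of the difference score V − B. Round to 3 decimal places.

Var(V−B) = 1 + 1 − 2·0.26 = 2 − 0.52 = 1.48.
With uncorrelated errors the cross-covariances are all true-score covariance, so they carry over unchanged; only the diagonal terms shrink to ρᵢσᵢ².
True-score variance = [0.70 + 0.79] − 0.52 = 1.49 − 0.52 = 0.97.
Reliability = 0.97 / 1.48 = 0.655.

0.655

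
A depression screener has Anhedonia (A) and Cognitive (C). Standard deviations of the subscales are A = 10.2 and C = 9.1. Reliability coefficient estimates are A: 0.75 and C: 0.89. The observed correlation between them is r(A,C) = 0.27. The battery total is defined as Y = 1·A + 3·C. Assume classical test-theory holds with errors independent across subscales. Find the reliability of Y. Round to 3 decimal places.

0.892

Var(Y) = 10.2² + 3²·9.1² + 2·[3·10.2·9.1·0.27] = 849.33 + 150.368 = 999.698.
Under uncorrelated errors the observed covariances equal the true-score covariances, so only the own-variance terms attenuate.
True-score variance = [10.2²·0.75 + 3²·9.1²·0.89] + 150.368 = 741.338 + 150.368 = 891.706.
Reliability = 891.706 / 999.698 = 0.892.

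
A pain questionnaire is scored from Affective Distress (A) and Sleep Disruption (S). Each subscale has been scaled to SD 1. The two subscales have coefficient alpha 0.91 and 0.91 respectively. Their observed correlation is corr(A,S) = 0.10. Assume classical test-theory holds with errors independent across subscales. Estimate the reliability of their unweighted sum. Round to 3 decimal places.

Var(A+S) = 2 + 2·[0.10] = 2 + 0.2 = 2.2.
Because errors are independent across components, Cov(Tᵢ,Tⱼ) = Cov(Xᵢ,Xⱼ); the off-diagonal part of the true-score variance is the same as above.
True-score variance = [0.91 + 0.91] + 0.2 = 1.82 + 0.2 = 2.02.
Reliability = 2.02 / 2.2 = 0.918.

0.918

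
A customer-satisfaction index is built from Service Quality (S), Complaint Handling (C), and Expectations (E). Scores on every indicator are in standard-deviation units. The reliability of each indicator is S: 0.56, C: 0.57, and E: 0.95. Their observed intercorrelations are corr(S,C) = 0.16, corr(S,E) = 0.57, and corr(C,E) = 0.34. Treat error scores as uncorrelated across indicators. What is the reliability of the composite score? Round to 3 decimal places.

Var(S+C+E) = 3 + 2·[0.16 + 0.57 + 0.34] = 3 + 2.14 = 5.14.
With uncorrelated errors the cross-covariances are all true-score covariance, so they carry over unchanged; only the diagonal terms shrink to ρᵢσᵢ².
True-score variance = [0.56 + 0.57 + 0.95] + 2.14 = 2.08 + 2.14 = 4.22.
Reliability = 4.22 / 5.14 = 0.821.

0.821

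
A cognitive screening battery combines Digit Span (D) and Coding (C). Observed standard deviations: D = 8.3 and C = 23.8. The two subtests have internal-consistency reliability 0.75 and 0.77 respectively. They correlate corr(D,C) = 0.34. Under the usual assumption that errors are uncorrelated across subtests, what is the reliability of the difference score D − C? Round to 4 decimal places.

Var(D−C) = 8.3² + 23.8² − 2·8.3·23.8·0.34 = 635.33 − 134.327 = 501.003.
Because errors are independent across components, Cov(Tᵢ,Tⱼ) = Cov(Xᵢ,Xⱼ); the off-diagonal part of the true-score variance is the same as above.
True-score variance = [8.3²·0.75 + 23.8²·0.77] − 134.327 = 487.826 − 134.327 = 353.499.
Reliability = 353.499 / 501.003 = 0.7056.

0.7056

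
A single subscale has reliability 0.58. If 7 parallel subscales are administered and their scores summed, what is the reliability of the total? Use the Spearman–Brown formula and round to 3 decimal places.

0.906

ρ_k = kρ / (1 + (k−1)ρ) = 7·0.58 / (1 + 6·0.58) = 4.060 / 4.480 = 0.906.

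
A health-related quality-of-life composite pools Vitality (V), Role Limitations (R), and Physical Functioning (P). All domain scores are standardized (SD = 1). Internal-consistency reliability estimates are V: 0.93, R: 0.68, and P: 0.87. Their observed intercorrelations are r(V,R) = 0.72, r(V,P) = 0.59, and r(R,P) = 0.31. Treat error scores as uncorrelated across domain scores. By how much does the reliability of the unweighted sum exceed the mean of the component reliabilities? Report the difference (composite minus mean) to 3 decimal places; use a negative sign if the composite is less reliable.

Var(sum) = 3 + 3.24 = 6.24; true-score variance = 2.48 + 3.24 = 5.72; composite reliability = 0.9167.
Mean component reliability = 0.8267.
Difference = 0.9167 − 0.8267 = 0.090.

0.090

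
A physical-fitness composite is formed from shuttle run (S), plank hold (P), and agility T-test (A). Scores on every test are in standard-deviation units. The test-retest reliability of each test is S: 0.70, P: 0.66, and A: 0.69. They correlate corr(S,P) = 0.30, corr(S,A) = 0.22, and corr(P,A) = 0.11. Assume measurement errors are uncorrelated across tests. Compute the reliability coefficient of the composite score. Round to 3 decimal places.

0.777

Var(S+P+A) = 3 + 2·[0.30 + 0.22 + 0.11] = 3 + 1.26 = 4.26.
With uncorrelated errors the cross-covariances are all true-score covariance, so they carry over unchanged; only the diagonal terms shrink to ρᵢσᵢ².
True-score variance = [0.70 + 0.66 + 0.69] + 1.26 = 2.05 + 1.26 = 3.31.
Reliability = 3.31 / 4.26 = 0.777.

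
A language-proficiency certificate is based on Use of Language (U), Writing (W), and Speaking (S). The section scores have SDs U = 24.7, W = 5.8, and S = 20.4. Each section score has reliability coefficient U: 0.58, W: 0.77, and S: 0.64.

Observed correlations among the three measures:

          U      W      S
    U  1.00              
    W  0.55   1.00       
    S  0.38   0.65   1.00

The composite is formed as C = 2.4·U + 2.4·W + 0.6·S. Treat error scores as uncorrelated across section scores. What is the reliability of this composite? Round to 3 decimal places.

Var(C) = 2.4²·24.7² + 2.4²·5.8² + 0.6²·20.4² + 2·[5.76·24.7·5.8·0.55 + 1.44·24.7·20.4·0.38 + 1.44·5.8·20.4·0.65] = 3857.7 + 1680.64 = 5538.34.
Because errors are independent across components, Cov(Tᵢ,Tⱼ) = Cov(Xᵢ,Xⱼ); the off-diagonal part of the true-score variance is the same as above.
True-score variance = [2.4²·24.7²·0.58 + 2.4²·5.8²·0.77 + 0.6²·20.4²·0.64] + 1680.64 = 2283.27 + 1680.64 = 3963.91.
Reliability = 3963.91 / 5538.34 = 0.716.

0.716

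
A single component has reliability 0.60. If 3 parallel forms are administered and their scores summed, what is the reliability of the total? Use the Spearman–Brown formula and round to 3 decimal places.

0.818

ρ_k = kρ / (1 + (k−1)ρ) = 3·0.60 / (1 + 2·0.60) = 1.800 / 2.200 = 0.818.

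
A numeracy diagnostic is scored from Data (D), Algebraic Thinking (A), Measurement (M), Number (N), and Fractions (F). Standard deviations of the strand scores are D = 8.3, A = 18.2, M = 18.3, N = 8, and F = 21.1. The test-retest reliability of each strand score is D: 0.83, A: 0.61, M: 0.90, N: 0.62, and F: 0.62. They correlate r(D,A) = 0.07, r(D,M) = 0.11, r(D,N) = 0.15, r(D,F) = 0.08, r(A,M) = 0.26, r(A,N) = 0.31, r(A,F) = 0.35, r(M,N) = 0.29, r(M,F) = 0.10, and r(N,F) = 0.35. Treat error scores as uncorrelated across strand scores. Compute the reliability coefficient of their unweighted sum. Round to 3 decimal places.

0.830

Var(D+A+M+N+F) = 8.3² + 18.2² + 18.3² + 8² + 21.1² + 2·[8.3·18.2·0.07 + 8.3·18.3·0.11 + 8.3·8·0.15 + 8.3·21.1·0.08 + 18.2·18.3·0.26 + 18.2·8·0.31 + 18.2·21.1·0.35 + 18.3·8·0.29 + 18.3·21.1·0.10 + 8·21.1·0.35] = 1244.23 + 915.08 = 2159.31.
With uncorrelated errors the cross-covariances are all true-score covariance, so they carry over unchanged; only the diagonal terms shrink to ρᵢσᵢ².
True-score variance = [8.3²·0.83 + 18.2²·0.61 + 18.3²·0.90 + 8²·0.62 + 21.1²·0.62] + 915.08 = 876.346 + 915.08 = 1791.43.
Reliability = 1791.43 / 2159.31 = 0.830.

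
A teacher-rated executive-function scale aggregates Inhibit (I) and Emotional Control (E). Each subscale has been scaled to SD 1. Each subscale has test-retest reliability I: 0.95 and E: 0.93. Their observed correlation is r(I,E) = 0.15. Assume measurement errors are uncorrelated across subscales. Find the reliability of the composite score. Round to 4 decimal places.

Var(I+E) = 2 + 2·[0.15] = 2 + 0.3 = 2.3.
Because errors are independent across components, Cov(Tᵢ,Tⱼ) = Cov(Xᵢ,Xⱼ); the off-diagonal part of the true-score variance is the same as above.
True-score variance = [0.95 + 0.93] + 0.3 = 1.88 + 0.3 = 2.18.
Reliability = 2.18 / 2.3 = 0.9478.

0.9478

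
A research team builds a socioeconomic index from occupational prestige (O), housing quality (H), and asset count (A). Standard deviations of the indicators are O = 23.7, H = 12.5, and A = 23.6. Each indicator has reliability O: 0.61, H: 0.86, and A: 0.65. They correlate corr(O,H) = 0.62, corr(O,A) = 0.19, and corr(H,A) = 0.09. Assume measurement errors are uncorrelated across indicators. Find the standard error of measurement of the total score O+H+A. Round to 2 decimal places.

Var(total) = 1274.9 + 632.992 = 1907.89.
True-score variance = 839.03 + 632.992 = 1472.02, so reliability = 0.7715.
Error variance = 1907.89 − 1472.02 = 435.87; SEM = √435.87 = 20.88.

20.88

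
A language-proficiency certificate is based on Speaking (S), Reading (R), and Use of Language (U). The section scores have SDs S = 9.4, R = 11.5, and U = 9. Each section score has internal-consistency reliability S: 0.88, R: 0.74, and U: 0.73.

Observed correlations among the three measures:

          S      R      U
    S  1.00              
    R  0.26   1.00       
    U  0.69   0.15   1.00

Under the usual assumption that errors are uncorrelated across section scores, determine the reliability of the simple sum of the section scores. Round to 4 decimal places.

0.8678

Var(S+R+U) = 9.4² + 11.5² + 9² + 2·[9.4·11.5·0.26 + 9.4·9·0.69 + 11.5·9·0.15] = 301.61 + 204.01 = 505.62.
With uncorrelated errors the cross-covariances are all true-score covariance, so they carry over unchanged; only the diagonal terms shrink to ρᵢσᵢ².
True-score variance = [9.4²·0.88 + 11.5²·0.74 + 9²·0.73] + 204.01 = 234.752 + 204.01 = 438.762.
Reliability = 438.762 / 505.62 = 0.8678.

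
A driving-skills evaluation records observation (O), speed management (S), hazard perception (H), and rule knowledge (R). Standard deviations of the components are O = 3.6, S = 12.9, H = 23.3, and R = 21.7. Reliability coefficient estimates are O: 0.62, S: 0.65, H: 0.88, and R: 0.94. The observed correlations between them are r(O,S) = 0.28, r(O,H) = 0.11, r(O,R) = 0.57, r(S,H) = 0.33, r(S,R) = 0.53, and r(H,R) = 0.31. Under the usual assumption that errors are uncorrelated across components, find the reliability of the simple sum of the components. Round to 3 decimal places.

0.927

Var(O+S+H+R) = 3.6² + 12.9² + 23.3² + 21.7² + 2·[3.6·12.9·0.28 + 3.6·23.3·0.11 + 3.6·21.7·0.57 + 12.9·23.3·0.33 + 12.9·21.7·0.53 + 23.3·21.7·0.31] = 1193.15 + 942.097 = 2135.25.
Because errors are independent across components, Cov(Tᵢ,Tⱼ) = Cov(Xᵢ,Xⱼ); the off-diagonal part of the true-score variance is the same as above.
True-score variance = [3.6²·0.62 + 12.9²·0.65 + 23.3²·0.88 + 21.7²·0.94] + 942.097 = 1036.58 + 942.097 = 1978.68.
Reliability = 1978.68 / 2135.25 = 0.927.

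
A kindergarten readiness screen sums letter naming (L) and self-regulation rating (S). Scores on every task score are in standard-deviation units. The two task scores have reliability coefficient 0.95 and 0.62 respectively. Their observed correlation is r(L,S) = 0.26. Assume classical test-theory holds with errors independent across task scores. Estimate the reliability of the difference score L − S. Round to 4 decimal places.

Var(L−S) = 1 + 1 − 2·0.26 = 2 − 0.52 = 1.48.
Because errors are independent across components, Cov(Tᵢ,Tⱼ) = Cov(Xᵢ,Xⱼ); the off-diagonal part of the true-score variance is the same as above.
True-score variance = [0.95 + 0.62] − 0.52 = 1.57 − 0.52 = 1.05.
Reliability = 1.05 / 1.48 = 0.7095.

0.7095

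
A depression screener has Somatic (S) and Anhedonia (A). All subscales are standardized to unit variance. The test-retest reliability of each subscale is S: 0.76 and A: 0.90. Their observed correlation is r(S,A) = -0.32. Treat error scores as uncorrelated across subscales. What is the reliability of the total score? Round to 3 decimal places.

Var(S+A) = 2 + 2·[(-0.32)] = 2 − 0.64 = 1.36.
With uncorrelated errors the cross-covariances are all true-score covariance, so they carry over unchanged; only the diagonal terms shrink to ρᵢσᵢ².
True-score variance = [0.76 + 0.90] − 0.64 = 1.66 − 0.64 = 1.02.
Reliability = 1.02 / 1.36 = 0.750.

0.750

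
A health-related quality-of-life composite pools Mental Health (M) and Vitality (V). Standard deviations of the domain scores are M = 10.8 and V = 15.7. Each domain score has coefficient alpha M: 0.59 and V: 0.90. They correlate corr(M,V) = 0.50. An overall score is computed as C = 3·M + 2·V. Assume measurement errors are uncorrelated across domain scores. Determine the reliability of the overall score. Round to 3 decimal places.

Var(C) = 3²·10.8² + 2²·15.7² + 2·[6·10.8·15.7·0.50] = 2035.72 + 1017.36 = 3053.08.
With uncorrelated errors the cross-covariances are all true-score covariance, so they carry over unchanged; only the diagonal terms shrink to ρᵢσᵢ².
True-score variance = [3²·10.8²·0.59 + 2²·15.7²·0.90] + 1017.36 = 1506.72 + 1017.36 = 2524.08.
Reliability = 2524.08 / 3053.08 = 0.827.

0.827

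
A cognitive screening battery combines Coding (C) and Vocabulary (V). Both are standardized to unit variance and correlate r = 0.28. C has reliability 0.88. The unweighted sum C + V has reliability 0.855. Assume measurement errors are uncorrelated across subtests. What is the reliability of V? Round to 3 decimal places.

Var(C+V) = 2 + 2·0.28 = 2.560.
True-score variance = ρ_C + ρ_V + 2·0.28, so 0.855 = (0.88 + ρ_V + 0.56) / 2.560.
ρ_V = 0.855·2.560 − 0.88 − 0.56 = 0.749.

0.749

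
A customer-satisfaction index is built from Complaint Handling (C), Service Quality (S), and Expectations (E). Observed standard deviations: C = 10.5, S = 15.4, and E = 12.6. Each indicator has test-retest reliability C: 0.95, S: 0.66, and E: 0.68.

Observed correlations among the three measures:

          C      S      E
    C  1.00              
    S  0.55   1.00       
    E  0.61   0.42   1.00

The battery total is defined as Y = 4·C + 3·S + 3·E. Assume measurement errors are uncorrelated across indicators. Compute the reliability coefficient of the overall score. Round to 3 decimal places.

Var(Y) = 4²·10.5² + 3²·15.4² + 3²·12.6² + 2·[12·10.5·15.4·0.55 + 12·10.5·12.6·0.61 + 9·15.4·12.6·0.42] = 5327.28 + 5538.25 = 10865.5.
Because errors are independent across components, Cov(Tᵢ,Tⱼ) = Cov(Xᵢ,Xⱼ); the off-diagonal part of the true-score variance is the same as above.
True-score variance = [4²·10.5²·0.95 + 3²·15.4²·0.66 + 3²·12.6²·0.68] + 5538.25 = 4056.14 + 5538.25 = 9594.4.
Reliability = 9594.4 / 10865.5 = 0.883.

0.883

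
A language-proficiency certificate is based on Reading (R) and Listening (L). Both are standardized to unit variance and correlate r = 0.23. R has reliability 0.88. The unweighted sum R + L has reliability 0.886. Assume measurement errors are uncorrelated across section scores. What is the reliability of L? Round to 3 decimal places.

Var(R+L) = 2 + 2·0.23 = 2.460.
True-score variance = ρ_R + ρ_L + 2·0.23, so 0.886 = (0.88 + ρ_L + 0.46) / 2.460.
ρ_L = 0.886·2.460 − 0.88 − 0.46 = 0.840.

0.840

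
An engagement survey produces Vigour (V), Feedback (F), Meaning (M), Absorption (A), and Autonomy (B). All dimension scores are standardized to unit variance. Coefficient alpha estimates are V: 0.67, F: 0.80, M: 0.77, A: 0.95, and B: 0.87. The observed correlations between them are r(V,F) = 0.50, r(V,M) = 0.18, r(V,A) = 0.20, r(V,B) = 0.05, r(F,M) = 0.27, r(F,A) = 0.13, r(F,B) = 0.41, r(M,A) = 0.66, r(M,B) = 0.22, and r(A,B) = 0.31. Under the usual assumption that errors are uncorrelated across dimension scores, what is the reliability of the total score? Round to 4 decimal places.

Var(V+F+M+A+B) = 5 + 2·[0.50 + 0.18 + 0.20 + 0.05 + 0.27 + 0.13 + 0.41 + 0.66 + 0.22 + 0.31] = 5 + 5.86 = 10.86.
Because errors are independent across components, Cov(Tᵢ,Tⱼ) = Cov(Xᵢ,Xⱼ); the off-diagonal part of the true-score variance is the same as above.
True-score variance = [0.67 + 0.80 + 0.77 + 0.95 + 0.87] + 5.86 = 4.06 + 5.86 = 9.92.
Reliability = 9.92 / 10.86 = 0.9134.

0.9134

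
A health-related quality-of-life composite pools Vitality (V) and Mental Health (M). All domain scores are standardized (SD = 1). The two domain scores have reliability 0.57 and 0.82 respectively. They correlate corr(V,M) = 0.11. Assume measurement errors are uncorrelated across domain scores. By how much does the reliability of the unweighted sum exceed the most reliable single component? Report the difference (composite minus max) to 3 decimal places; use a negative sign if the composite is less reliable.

-0.095

Var(sum) = 2 + 0.22 = 2.22; true-score variance = 1.39 + 0.22 = 1.61; composite reliability = 0.7252.
Max component reliability = 0.8200.
Difference = 0.7252 − 0.8200 = -0.095.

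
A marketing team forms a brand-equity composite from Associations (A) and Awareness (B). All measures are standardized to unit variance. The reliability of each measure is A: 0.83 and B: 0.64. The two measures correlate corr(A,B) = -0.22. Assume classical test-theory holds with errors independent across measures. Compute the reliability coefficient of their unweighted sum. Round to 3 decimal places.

0.660

Var(A+B) = 2 + 2·[(-0.22)] = 2 − 0.44 = 1.56.
With uncorrelated errors the cross-covariances are all true-score covariance, so they carry over unchanged; only the diagonal terms shrink to ρᵢσᵢ².
True-score variance = [0.83 + 0.64] − 0.44 = 1.47 − 0.44 = 1.03.
Reliability = 1.03 / 1.56 = 0.660.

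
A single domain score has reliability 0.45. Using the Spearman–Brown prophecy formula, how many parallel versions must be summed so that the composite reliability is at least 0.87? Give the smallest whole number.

9

k ≥ ρ*(1−ρ₁)/(ρ₁(1−ρ*)) = 0.87·0.55 / (0.45·0.13) = 8.179.
Smallest integer k = 9.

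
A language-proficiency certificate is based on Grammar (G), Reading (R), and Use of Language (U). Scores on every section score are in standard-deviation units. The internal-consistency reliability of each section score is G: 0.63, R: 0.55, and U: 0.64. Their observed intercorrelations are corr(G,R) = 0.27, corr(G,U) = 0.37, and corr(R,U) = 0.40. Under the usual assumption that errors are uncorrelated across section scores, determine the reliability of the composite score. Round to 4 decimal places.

Var(G+R+U) = 3 + 2·[0.27 + 0.37 + 0.40] = 3 + 2.08 = 5.08.
Because errors are independent across components, Cov(Tᵢ,Tⱼ) = Cov(Xᵢ,Xⱼ); the off-diagonal part of the true-score variance is the same as above.
True-score variance = [0.63 + 0.55 + 0.64] + 2.08 = 1.82 + 2.08 = 3.9.
Reliability = 3.9 / 5.08 = 0.7677.

0.7677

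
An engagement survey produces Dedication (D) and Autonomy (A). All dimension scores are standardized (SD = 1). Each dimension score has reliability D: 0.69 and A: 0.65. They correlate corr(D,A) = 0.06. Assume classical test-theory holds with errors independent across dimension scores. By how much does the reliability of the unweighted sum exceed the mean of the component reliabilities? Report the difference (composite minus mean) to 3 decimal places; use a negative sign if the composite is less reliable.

0.019

Var(sum) = 2 + 0.12 = 2.12; true-score variance = 1.34 + 0.12 = 1.46; composite reliability = 0.6887.
Mean component reliability = 0.6700.
Difference = 0.6887 − 0.6700 = 0.019.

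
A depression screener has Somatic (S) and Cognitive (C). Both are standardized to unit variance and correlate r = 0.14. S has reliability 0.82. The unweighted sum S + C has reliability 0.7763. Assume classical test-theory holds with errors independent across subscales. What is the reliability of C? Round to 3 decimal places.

0.670

Var(S+C) = 2 + 2·0.14 = 2.280.
True-score variance = ρ_S + ρ_C + 2·0.14, so 0.7763 = (0.82 + ρ_C + 0.28) / 2.280.
ρ_C = 0.7763·2.280 − 0.82 − 0.28 = 0.670.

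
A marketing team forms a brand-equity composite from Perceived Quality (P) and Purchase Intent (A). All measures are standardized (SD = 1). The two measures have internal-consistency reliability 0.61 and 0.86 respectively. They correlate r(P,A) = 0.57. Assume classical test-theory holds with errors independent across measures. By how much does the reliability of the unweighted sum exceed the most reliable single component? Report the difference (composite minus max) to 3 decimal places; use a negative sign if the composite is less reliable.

-0.029

Var(sum) = 2 + 1.14 = 3.14; true-score variance = 1.47 + 1.14 = 2.61; composite reliability = 0.8312.
Max component reliability = 0.8600.
Difference = 0.8312 − 0.8600 = -0.029.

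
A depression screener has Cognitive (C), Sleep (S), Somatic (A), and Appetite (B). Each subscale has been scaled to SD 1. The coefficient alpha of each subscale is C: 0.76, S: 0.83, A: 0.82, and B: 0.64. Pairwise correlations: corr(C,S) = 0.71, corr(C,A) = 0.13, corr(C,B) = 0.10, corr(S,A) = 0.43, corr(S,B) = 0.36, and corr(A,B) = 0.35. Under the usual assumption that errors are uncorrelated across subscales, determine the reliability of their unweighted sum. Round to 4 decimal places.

Var(C+S+A+B) = 4 + 2·[0.71 + 0.13 + 0.10 + 0.43 + 0.36 + 0.35] = 4 + 4.16 = 8.16.
With uncorrelated errors the cross-covariances are all true-score covariance, so they carry over unchanged; only the diagonal terms shrink to ρᵢσᵢ².
True-score variance = [0.76 + 0.83 + 0.82 + 0.64] + 4.16 = 3.05 + 4.16 = 7.21.
Reliability = 7.21 / 8.16 = 0.8836.

0.8836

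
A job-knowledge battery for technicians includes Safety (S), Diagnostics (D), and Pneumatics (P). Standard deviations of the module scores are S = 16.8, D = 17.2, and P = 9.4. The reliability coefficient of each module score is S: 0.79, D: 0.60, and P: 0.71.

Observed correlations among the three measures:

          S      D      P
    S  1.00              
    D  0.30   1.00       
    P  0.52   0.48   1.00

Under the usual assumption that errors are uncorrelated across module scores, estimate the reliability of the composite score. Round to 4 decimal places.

Var(S+D+P) = 16.8² + 17.2² + 9.4² + 2·[16.8·17.2·0.30 + 16.8·9.4·0.52 + 17.2·9.4·0.48] = 666.44 + 492.826 = 1159.27.
Because errors are independent across components, Cov(Tᵢ,Tⱼ) = Cov(Xᵢ,Xⱼ); the off-diagonal part of the true-score variance is the same as above.
True-score variance = [16.8²·0.79 + 17.2²·0.60 + 9.4²·0.71] + 492.826 = 463.209 + 492.826 = 956.035.
Reliability = 956.035 / 1159.27 = 0.8247.

0.8247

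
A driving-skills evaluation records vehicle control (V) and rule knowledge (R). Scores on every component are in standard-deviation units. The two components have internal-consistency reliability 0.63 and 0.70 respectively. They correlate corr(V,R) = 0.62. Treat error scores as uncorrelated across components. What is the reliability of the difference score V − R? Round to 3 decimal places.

Var(V−R) = 1 + 1 − 2·0.62 = 2 − 1.24 = 0.76.
With uncorrelated errors the cross-covariances are all true-score covariance, so they carry over unchanged; only the diagonal terms shrink to ρᵢσᵢ².
True-score variance = [0.63 + 0.70] − 1.24 = 1.33 − 1.24 = 0.09.
Reliability = 0.09 / 0.76 = 0.118.

0.118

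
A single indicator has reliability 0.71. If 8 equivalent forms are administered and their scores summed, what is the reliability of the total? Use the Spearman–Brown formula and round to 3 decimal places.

ρ_k = kρ / (1 + (k−1)ρ) = 8·0.71 / (1 + 7·0.71) = 5.680 / 5.970 = 0.951.

0.951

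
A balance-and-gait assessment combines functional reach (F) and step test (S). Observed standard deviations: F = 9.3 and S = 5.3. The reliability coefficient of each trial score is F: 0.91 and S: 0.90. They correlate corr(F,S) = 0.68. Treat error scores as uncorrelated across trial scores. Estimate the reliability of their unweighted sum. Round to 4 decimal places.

0.9417

Var(F+S) = 9.3² + 5.3² + 2·[9.3·5.3·0.68] = 114.58 + 67.0344 = 181.614.
Because errors are independent across components, Cov(Tᵢ,Tⱼ) = Cov(Xᵢ,Xⱼ); the off-diagonal part of the true-score variance is the same as above.
True-score variance = [9.3²·0.91 + 5.3²·0.90] + 67.0344 = 103.987 + 67.0344 = 171.021.
Reliability = 171.021 / 181.614 = 0.9417.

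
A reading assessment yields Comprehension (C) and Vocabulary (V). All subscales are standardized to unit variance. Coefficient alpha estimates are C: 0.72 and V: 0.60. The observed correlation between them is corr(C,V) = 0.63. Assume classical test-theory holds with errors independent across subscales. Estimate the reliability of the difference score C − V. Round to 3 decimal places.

Var(C−V) = 1 + 1 − 2·0.63 = 2 − 1.26 = 0.74.
Under uncorrelated errors the observed covariances equal the true-score covariances, so only the own-variance terms attenuate.
True-score variance = [0.72 + 0.60] − 1.26 = 1.32 − 1.26 = 0.06.
Reliability = 0.06 / 0.74 = 0.081.

0.081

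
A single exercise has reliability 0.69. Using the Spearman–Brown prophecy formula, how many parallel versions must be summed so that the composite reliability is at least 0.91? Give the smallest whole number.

k ≥ ρ*(1−ρ₁)/(ρ₁(1−ρ*)) = 0.91·0.31 / (0.69·0.09) = 4.543.
Smallest integer k = 5.

5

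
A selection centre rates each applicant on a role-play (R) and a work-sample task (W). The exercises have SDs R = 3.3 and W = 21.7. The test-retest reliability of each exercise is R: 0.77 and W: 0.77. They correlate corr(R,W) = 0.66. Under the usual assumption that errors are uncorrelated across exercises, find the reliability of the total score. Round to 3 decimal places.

0.808

Var(R+W) = 3.3² + 21.7² + 2·[3.3·21.7·0.66] = 481.78 + 94.5252 = 576.305.
Because errors are independent across components, Cov(Tᵢ,Tⱼ) = Cov(Xᵢ,Xⱼ); the off-diagonal part of the true-score variance is the same as above.
True-score variance = [3.3²·0.77 + 21.7²·0.77] + 94.5252 = 370.971 + 94.5252 = 465.496.
Reliability = 465.496 / 576.305 = 0.808.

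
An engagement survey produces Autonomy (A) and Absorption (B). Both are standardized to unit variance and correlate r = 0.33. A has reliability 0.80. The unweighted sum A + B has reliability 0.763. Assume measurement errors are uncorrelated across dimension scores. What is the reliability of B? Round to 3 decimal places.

0.570

Var(A+B) = 2 + 2·0.33 = 2.660.
True-score variance = ρ_A + ρ_B + 2·0.33, so 0.763 = (0.80 + ρ_B + 0.66) / 2.660.
ρ_B = 0.763·2.660 − 0.80 − 0.66 = 0.570.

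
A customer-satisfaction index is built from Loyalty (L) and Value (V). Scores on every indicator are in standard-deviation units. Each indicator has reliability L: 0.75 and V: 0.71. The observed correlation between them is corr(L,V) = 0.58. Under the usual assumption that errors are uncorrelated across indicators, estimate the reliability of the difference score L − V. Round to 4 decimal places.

0.3571

Var(L−V) = 1 + 1 − 2·0.58 = 2 − 1.16 = 0.84.
Because errors are independent across components, Cov(Tᵢ,Tⱼ) = Cov(Xᵢ,Xⱼ); the off-diagonal part of the true-score variance is the same as above.
True-score variance = [0.75 + 0.71] − 1.16 = 1.46 − 1.16 = 0.3.
Reliability = 0.3 / 0.84 = 0.3571.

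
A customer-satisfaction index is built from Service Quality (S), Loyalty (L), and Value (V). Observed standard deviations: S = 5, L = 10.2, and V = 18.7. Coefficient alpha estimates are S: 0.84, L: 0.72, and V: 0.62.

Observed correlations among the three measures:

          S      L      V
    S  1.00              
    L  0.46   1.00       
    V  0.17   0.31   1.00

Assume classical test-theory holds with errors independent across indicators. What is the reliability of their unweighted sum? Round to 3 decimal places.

Var(S+L+V) = 5² + 10.2² + 18.7² + 2·[5·10.2·0.46 + 5·18.7·0.17 + 10.2·18.7·0.31] = 478.73 + 196.969 = 675.699.
Because errors are independent across components, Cov(Tᵢ,Tⱼ) = Cov(Xᵢ,Xⱼ); the off-diagonal part of the true-score variance is the same as above.
True-score variance = [5²·0.84 + 10.2²·0.72 + 18.7²·0.62] + 196.969 = 312.717 + 196.969 = 509.685.
Reliability = 509.685 / 675.699 = 0.754.

0.754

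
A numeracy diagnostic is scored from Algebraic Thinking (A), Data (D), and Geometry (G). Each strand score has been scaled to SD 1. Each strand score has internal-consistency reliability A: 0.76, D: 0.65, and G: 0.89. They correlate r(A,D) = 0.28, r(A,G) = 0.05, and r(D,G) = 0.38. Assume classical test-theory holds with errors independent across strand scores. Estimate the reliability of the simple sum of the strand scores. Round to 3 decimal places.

0.842

Var(A+D+G) = 3 + 2·[0.28 + 0.05 + 0.38] = 3 + 1.42 = 4.42.
Under uncorrelated errors the observed covariances equal the true-score covariances, so only the own-variance terms attenuate.
True-score variance = [0.76 + 0.65 + 0.89] + 1.42 = 2.3 + 1.42 = 3.72.
Reliability = 3.72 / 4.42 = 0.842.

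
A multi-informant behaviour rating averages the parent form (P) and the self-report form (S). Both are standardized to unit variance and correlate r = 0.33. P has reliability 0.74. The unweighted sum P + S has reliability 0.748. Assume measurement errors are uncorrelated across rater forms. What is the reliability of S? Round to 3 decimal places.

0.590

Var(P+S) = 2 + 2·0.33 = 2.660.
True-score variance = ρ_P + ρ_S + 2·0.33, so 0.748 = (0.74 + ρ_S + 0.66) / 2.660.
ρ_S = 0.748·2.660 − 0.74 − 0.66 = 0.590.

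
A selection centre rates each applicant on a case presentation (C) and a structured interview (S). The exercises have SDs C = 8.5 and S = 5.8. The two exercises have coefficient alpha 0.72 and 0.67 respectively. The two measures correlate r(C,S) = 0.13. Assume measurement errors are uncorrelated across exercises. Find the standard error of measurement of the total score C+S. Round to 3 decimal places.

5.597

Var(total) = 105.89 + 12.818 = 118.708.
True-score variance = 74.5588 + 12.818 = 87.3768, so reliability = 0.7361.
Error variance = 118.708 − 87.3768 = 31.3312; SEM = √31.3312 = 5.597.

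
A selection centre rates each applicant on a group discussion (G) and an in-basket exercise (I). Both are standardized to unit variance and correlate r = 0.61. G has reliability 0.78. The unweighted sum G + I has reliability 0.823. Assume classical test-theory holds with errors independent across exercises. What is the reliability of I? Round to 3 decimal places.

0.650

Var(G+I) = 2 + 2·0.61 = 3.220.
True-score variance = ρ_G + ρ_I + 2·0.61, so 0.823 = (0.78 + ρ_I + 1.22) / 3.220.
ρ_I = 0.823·3.220 − 0.78 − 1.22 = 0.650.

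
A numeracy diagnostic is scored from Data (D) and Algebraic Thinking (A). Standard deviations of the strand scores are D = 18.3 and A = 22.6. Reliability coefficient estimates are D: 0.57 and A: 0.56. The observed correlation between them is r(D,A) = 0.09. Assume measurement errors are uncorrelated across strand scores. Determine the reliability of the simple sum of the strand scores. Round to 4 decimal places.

Var(D+A) = 18.3² + 22.6² + 2·[18.3·22.6·0.09] = 845.65 + 74.4444 = 920.094.
Because errors are independent across components, Cov(Tᵢ,Tⱼ) = Cov(Xᵢ,Xⱼ); the off-diagonal part of the true-score variance is the same as above.
True-score variance = [18.3²·0.57 + 22.6²·0.56] + 74.4444 = 476.913 + 74.4444 = 551.357.
Reliability = 551.357 / 920.094 = 0.5992.

0.5992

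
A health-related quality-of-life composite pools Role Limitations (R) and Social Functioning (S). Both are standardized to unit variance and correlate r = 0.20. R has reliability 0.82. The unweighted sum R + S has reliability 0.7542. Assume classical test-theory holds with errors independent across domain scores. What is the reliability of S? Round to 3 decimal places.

Var(R+S) = 2 + 2·0.20 = 2.400.
True-score variance = ρ_R + ρ_S + 2·0.20, so 0.7542 = (0.82 + ρ_S + 0.40) / 2.400.
ρ_S = 0.7542·2.400 − 0.82 − 0.40 = 0.590.

0.590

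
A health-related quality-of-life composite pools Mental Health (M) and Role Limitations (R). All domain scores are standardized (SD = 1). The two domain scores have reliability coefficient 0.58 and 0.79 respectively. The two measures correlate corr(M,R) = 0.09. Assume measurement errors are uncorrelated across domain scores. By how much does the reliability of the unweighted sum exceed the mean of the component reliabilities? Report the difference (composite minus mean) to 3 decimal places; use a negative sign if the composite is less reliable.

Var(sum) = 2 + 0.18 = 2.18; true-score variance = 1.37 + 0.18 = 1.55; composite reliability = 0.7110.
Mean component reliability = 0.6850.
Difference = 0.7110 − 0.6850 = 0.026.

0.026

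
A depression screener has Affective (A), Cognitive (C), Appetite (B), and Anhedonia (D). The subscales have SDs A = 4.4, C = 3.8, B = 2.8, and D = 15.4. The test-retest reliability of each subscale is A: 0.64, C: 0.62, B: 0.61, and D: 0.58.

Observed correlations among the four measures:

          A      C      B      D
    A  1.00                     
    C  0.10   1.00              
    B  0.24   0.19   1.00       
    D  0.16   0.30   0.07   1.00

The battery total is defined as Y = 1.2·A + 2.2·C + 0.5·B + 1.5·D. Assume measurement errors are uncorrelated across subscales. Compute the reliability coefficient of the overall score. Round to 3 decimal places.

Var(Y) = 1.2²·4.4² + 2.2²·3.8² + 0.5²·2.8² + 1.5²·15.4² + 2·[2.64·4.4·3.8·0.10 + 0.6·4.4·2.8·0.24 + 1.8·4.4·15.4·0.16 + 1.1·3.8·2.8·0.19 + 3.3·3.8·15.4·0.30 + 0.75·2.8·15.4·0.07] = 633.338 + 176.251 = 809.589.
Because errors are independent across components, Cov(Tᵢ,Tⱼ) = Cov(Xᵢ,Xⱼ); the off-diagonal part of the true-score variance is the same as above.
True-score variance = [1.2²·4.4²·0.64 + 2.2²·3.8²·0.62 + 0.5²·2.8²·0.61 + 1.5²·15.4²·0.58] + 176.251 = 371.863 + 176.251 = 548.114.
Reliability = 548.114 / 809.589 = 0.677.

0.677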